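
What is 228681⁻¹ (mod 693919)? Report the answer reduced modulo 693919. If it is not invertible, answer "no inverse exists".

75154

Apply the Euclidean algorithm to 693919 and 228681:
693919 = 3*228681 + 7876
228681 = 29*7876 + 277
7876 = 28*277 + 120
277 = 2*120 + 37
120 = 3*37 + 9
37 = 4*9 + 1
9 = 9*1 + 0
The gcd is 1. Working backward:
1 = 37 − 4·9
1 = −4·120 + 13·37
1 = 13·277 − 30·120
1 = −30·7876 + 853·277
1 = 853·228681 − 24767·7876
1 = −24767·693919 + 75154·228681
So 228681·75154 ≡ 1 (mod 693919).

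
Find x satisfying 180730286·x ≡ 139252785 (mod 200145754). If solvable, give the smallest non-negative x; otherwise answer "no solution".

no solution

gcd(180730286, 200145754):
200145754 = 1·180730286 + 19415468
180730286 = 9·19415468 + 5991074
19415468 = 3·5991074 + 1442246
5991074 = 4·1442246 + 222090
1442246 = 6·222090 + 109706
222090 = 2·109706 + 2678
109706 = 40·2678 + 2586
2678 = 1·2586 + 92
2586 = 28·92 + 10
92 = 9·10 + 2
10 = 5·2 + 0
gcd = 2, but 2 ∤ 139252785, so the congruence has no solution.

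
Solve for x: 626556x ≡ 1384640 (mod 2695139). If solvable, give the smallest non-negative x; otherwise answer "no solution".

1748034

First find gcd(626556, 2695139):
2695139 = 4·626556 + 188915
626556 = 3·188915 + 59811
188915 = 3·59811 + 9482
59811 = 6·9482 + 2919
9482 = 3·2919 + 725
2919 = 4·725 + 19
725 = 38·19 + 3
19 = 6·3 + 1
3 = 3·1 + 0
gcd = 1, so a unique solution mod 2695139 exists.
Back-substitute for the Bézout coefficients:
1 = 19 − 6·3
1 = −6·725 + 229·19
1 = 229·2919 − 922·725
1 = −922·9482 + 2995·2919
1 = 2995·59811 − 18892·9482
1 = −18892·188915 + 59671·59811
1 = 59671·626556 − 197905·188915
1 = −197905·2695139 + 851291·626556
So 626556·(851291) ≡ 1 (mod 2695139), giving 626556⁻¹ ≡ 851291.
x ≡ 626556⁻¹·1384640 ≡ 851291·1384640 ≡ 1748034 (mod 2695139).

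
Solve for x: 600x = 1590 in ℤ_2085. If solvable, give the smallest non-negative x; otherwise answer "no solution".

First find gcd(600, 2085):
2085 = 3·600 + 285
600 = 2·285 + 30
285 = 9·30 + 15
30 = 2·15 + 0
gcd = 15 and 15 | 1590, so solutions exist. Divide through by 15: 40x ≡ 106 (mod 139).
Now find 40⁻¹ mod 139:
139 = 3·40 + 19
40 = 2·19 + 2
19 = 9·2 + 1
2 = 2·1 + 0
Back-substitute:
1 = 19 − 9·2
1 = −9·40 + 19·19
1 = 19·139 − 66·40
So 40·(-66) ≡ 1 (mod 139), i.e. 40⁻¹ ≡ 73.
Then x ≡ 73·106 ≡ 93 (mod 139); the smallest non-negative solution is x = 93.

93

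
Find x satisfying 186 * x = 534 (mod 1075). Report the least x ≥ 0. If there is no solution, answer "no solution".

419

First find gcd(186, 1075):
1075 = 5*186 + 145
186 = 1*145 + 41
145 = 3*41 + 22
41 = 1*22 + 19
22 = 1*19 + 3
19 = 6*3 + 1
3 = 3*1 + 0
gcd = 1, so a unique solution mod 1075 exists.
Back-substitute for the Bézout coefficients:
1 = 19 − 6·3
1 = −6·22 + 7·19
1 = 7·41 − 13·22
1 = −13·145 + 46·41
1 = 46·186 − 59·145
1 = −59·1075 + 341·186
So 186·(341) ≡ 1 (mod 1075), giving 186⁻¹ ≡ 341.
x ≡ 186⁻¹·534 ≡ 341·534 ≡ 419 (mod 1075).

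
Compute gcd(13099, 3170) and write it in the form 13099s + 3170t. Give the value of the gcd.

1

Euclidean algorithm:
13099 = 4*3170 + 419
3170 = 7*419 + 237
419 = 1*237 + 182
237 = 1*182 + 55
182 = 3*55 + 17
55 = 3*17 + 4
17 = 4*4 + 1
4 = 4*1 + 0
gcd(13099, 3170) = 1.
Working backward:
1 = 17 − 4·4
1 = −4·55 + 13·17
1 = 13·182 − 43·55
1 = −43·237 + 56·182
1 = 56·419 − 99·237
1 = −99·3170 + 749·419
1 = 749·13099 − 3095·3170
So 1 = (749)·13099 + (-3095)·3170.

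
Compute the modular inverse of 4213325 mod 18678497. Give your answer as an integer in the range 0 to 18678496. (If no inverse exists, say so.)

Apply the Euclidean algorithm to 18678497 and 4213325:
18678497 = 4×4213325 + 1825197
4213325 = 2×1825197 + 562931
1825197 = 3×562931 + 136404
562931 = 4×136404 + 17315
136404 = 7×17315 + 15199
17315 = 1×15199 + 2116
15199 = 7×2116 + 387
2116 = 5×387 + 181
387 = 2×181 + 25
181 = 7×25 + 6
25 = 4×6 + 1
6 = 6×1 + 0
gcd = 1, so the inverse exists. Back-substitute:
1 = 25 − 4·6
1 = −4·181 + 29·25
1 = 29·387 − 62·181
1 = −62·2116 + 339·387
1 = 339·15199 − 2435·2116
1 = −2435·17315 + 2774·15199
1 = 2774·136404 − 21853·17315
1 = −21853·562931 + 90186·136404
1 = 90186·1825197 − 292411·562931
1 = −292411·4213325 + 675008·1825197
1 = 675008·18678497 − 2992443·4213325
Thus 4213325·(-2992443) ≡ 1 (mod 18678497); reducing, -2992443 mod 18678497 = 15686054.

15686054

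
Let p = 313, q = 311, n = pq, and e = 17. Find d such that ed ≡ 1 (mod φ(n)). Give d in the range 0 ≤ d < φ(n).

68273

φ(n) = (p−1)(q−1) = 312·310 = 96720.
Need d with 17·d ≡ 1 (mod 96720). Apply the extended Euclidean algorithm:
96720 = 5689*17 + 7
17 = 2*7 + 3
7 = 2*3 + 1
3 = 3*1 + 0
Back-substitute:
1 = 7 − 2·3
1 = −2·17 + 5·7
1 = 5·96720 − 28447·17
So 17·(-28447) ≡ 1 (mod 96720), hence d ≡ -28447 ≡ 68273 (mod 96720).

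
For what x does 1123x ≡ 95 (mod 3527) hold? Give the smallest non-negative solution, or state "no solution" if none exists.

3235

First find gcd(1123, 3527):
3527 = 3×1123 + 158
1123 = 7×158 + 17
158 = 9×17 + 5
17 = 3×5 + 2
5 = 2×2 + 1
2 = 2×1 + 0
gcd = 1, so a unique solution mod 3527 exists.
Back-substitute for the Bézout coefficients:
1 = 5 − 2·2
1 = −2·17 + 7·5
1 = 7·158 − 65·17
1 = −65·1123 + 462·158
1 = 462·3527 − 1451·1123
So 1123·(-1451) ≡ 1 (mod 3527), giving 1123⁻¹ ≡ 2076.
x ≡ 1123⁻¹·95 ≡ 2076·95 ≡ 3235 (mod 3527).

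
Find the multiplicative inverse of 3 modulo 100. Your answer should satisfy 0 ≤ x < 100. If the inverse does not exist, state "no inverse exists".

gcd(100, 3) by repeated division:
100 = 33×3 + 1
3 = 3×1 + 0
gcd = 1, so the inverse exists. Back-substitute:
1 = 100 − 33·3
Thus 3·(-33) ≡ 1 (mod 100); reducing, -33 mod 100 = 67.

67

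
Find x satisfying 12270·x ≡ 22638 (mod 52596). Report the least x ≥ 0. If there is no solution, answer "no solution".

First find gcd(12270, 52596):
52596 = 4*12270 + 3516
12270 = 3*3516 + 1722
3516 = 2*1722 + 72
1722 = 23*72 + 66
72 = 1*66 + 6
66 = 11*6 + 0
gcd = 6 and 6 | 22638, so solutions exist. Divide through by 6: 2045x ≡ 3773 (mod 8766).
Now find 2045⁻¹ mod 8766:
8766 = 4·2045 + 586
2045 = 3·586 + 287
586 = 2·287 + 12
287 = 23·12 + 11
12 = 1·11 + 1
11 = 11·1 + 0
Back-substitute:
1 = 12 − 11
1 = −287 + 24·12
1 = 24·586 − 49·287
1 = −49·2045 + 171·586
1 = 171·8766 − 733·2045
So 2045·(-733) ≡ 1 (mod 8766), i.e. 2045⁻¹ ≡ 8033.
Then x ≡ 8033·3773 ≡ 4447 (mod 8766); the smallest non-negative solution is x = 4447.

4447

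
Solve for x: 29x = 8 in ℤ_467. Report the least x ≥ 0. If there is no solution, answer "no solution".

First find gcd(29, 467):
467 = 16*29 + 3
29 = 9*3 + 2
3 = 1*2 + 1
2 = 2*1 + 0
gcd = 1, so a unique solution mod 467 exists.
Back-substitute for the Bézout coefficients:
1 = 3 − 2
1 = −29 + 10·3
1 = 10·467 − 161·29
So 29·(-161) ≡ 1 (mod 467), giving 29⁻¹ ≡ 306.
x ≡ 29⁻¹·8 ≡ 306·8 ≡ 113 (mod 467).

113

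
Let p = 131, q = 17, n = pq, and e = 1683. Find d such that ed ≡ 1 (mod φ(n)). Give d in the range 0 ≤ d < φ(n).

1467

φ(n) = (p−1)(q−1) = 130·16 = 2080.
Need d with 1683·d ≡ 1 (mod 2080). Apply the extended Euclidean algorithm:
2080 = 1*1683 + 397
1683 = 4*397 + 95
397 = 4*95 + 17
95 = 5*17 + 10
17 = 1*10 + 7
10 = 1*7 + 3
7 = 2*3 + 1
3 = 3*1 + 0
Back-substitute:
1 = 7 − 2·3
1 = −2·10 + 3·7
1 = 3·17 − 5·10
1 = −5·95 + 28·17
1 = 28·397 − 117·95
1 = −117·1683 + 496·397
1 = 496·2080 − 613·1683
So 1683·(-613) ≡ 1 (mod 2080), hence d ≡ -613 ≡ 1467 (mod 2080).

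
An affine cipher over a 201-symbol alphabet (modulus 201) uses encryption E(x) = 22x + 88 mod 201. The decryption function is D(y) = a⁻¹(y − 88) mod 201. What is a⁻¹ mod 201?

gcd(201, 22) by repeated division:
201 = 9×22 + 3
22 = 7×3 + 1
3 = 3×1 + 0
Since gcd(22, 201) = 1, back-substitute to write 1 as a combination:
1 = 22 − 7·3
1 = −7·201 + 64·22
So 22·64 ≡ 1 (mod 201).

64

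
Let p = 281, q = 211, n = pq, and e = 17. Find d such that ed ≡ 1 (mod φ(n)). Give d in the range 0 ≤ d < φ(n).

20753

φ(n) = (p−1)(q−1) = 280·210 = 58800.
Need d with 17·d ≡ 1 (mod 58800). Apply the extended Euclidean algorithm:
58800 = 3458×17 + 14
17 = 1×14 + 3
14 = 4×3 + 2
3 = 1×2 + 1
2 = 2×1 + 0
Back-substitute:
1 = 3 − 2
1 = −14 + 5·3
1 = 5·17 − 6·14
1 = −6·58800 + 20753·17
So 17·20753 ≡ 1 (mod 58800), hence d = 20753.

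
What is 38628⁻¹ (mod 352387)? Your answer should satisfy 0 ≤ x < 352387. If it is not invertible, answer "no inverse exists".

Run Euclid on (352387, 38628):
352387 = 9*38628 + 4735
38628 = 8*4735 + 748
4735 = 6*748 + 247
748 = 3*247 + 7
247 = 35*7 + 2
7 = 3*2 + 1
2 = 2*1 + 0
Since gcd(38628, 352387) = 1, back-substitute to write 1 as a combination:
1 = 7 − 3·2
1 = −3·247 + 106·7
1 = 106·748 − 321·247
1 = −321·4735 + 2032·748
1 = 2032·38628 − 16577·4735
1 = −16577·352387 + 151225·38628
So 38628·151225 ≡ 1 (mod 352387).

151225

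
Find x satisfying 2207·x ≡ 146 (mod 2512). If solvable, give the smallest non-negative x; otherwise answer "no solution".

1342

First find gcd(2207, 2512):
2512 = 1*2207 + 305
2207 = 7*305 + 72
305 = 4*72 + 17
72 = 4*17 + 4
17 = 4*4 + 1
4 = 4*1 + 0
gcd = 1, so a unique solution mod 2512 exists.
Back-substitute for the Bézout coefficients:
1 = 17 − 4·4
1 = −4·72 + 17·17
1 = 17·305 − 72·72
1 = −72·2207 + 521·305
1 = 521·2512 − 593·2207
So 2207·(-593) ≡ 1 (mod 2512), giving 2207⁻¹ ≡ 1919.
x ≡ 2207⁻¹·146 ≡ 1919·146 ≡ 1342 (mod 2512).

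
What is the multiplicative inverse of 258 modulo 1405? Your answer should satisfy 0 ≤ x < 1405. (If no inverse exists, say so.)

Apply the Euclidean algorithm to 1405 and 258:
1405 = 5*258 + 115
258 = 2*115 + 28
115 = 4*28 + 3
28 = 9*3 + 1
3 = 3*1 + 0
gcd = 1, so the inverse exists. Back-substitute:
1 = 28 − 9·3
1 = −9·115 + 37·28
1 = 37·258 − 83·115
1 = −83·1405 + 452·258
So 258·452 ≡ 1 (mod 1405).

452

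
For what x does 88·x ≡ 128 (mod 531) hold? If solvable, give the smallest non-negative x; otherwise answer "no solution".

98

First find gcd(88, 531):
531 = 6×88 + 3
88 = 29×3 + 1
3 = 3×1 + 0
gcd = 1, so a unique solution mod 531 exists.
Back-substitute for the Bézout coefficients:
1 = 88 − 29·3
1 = −29·531 + 175·88
So 88·(175) ≡ 1 (mod 531), giving 88⁻¹ ≡ 175.
x ≡ 88⁻¹·128 ≡ 175·128 ≡ 98 (mod 531).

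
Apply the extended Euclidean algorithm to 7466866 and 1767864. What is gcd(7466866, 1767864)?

2

Repeated division:
7466866 = 4×1767864 + 395410
1767864 = 4×395410 + 186224
395410 = 2×186224 + 22962
186224 = 8×22962 + 2528
22962 = 9×2528 + 210
2528 = 12×210 + 8
210 = 26×8 + 2
8 = 4×2 + 0
gcd(7466866, 1767864) = 2.
Back-substituting:
2 = 210 − 26·8
2 = −26·2528 + 313·210
2 = 313·22962 − 2843·2528
2 = −2843·186224 + 23057·22962
2 = 23057·395410 − 48957·186224
2 = −48957·1767864 + 218885·395410
2 = 218885·7466866 − 924497·1767864
So 2 = (218885)·7466866 + (-924497)·1767864.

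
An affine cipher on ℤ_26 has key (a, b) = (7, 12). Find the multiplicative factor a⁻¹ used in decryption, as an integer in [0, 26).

gcd(26, 7) by repeated division:
26 = 3*7 + 5
7 = 1*5 + 2
5 = 2*2 + 1
2 = 2*1 + 0
Since gcd(7, 26) = 1, back-substitute to write 1 as a combination:
1 = 5 − 2·2
1 = −2·7 + 3·5
1 = 3·26 − 11·7
Hence 7⁻¹ ≡ -11 ≡ 15 (mod 26).

15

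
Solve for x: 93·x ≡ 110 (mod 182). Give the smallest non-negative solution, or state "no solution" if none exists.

146

First find gcd(93, 182):
182 = 1*93 + 89
93 = 1*89 + 4
89 = 22*4 + 1
4 = 4*1 + 0
gcd = 1, so a unique solution mod 182 exists.
Back-substitute for the Bézout coefficients:
1 = 89 − 22·4
1 = −22·93 + 23·89
1 = 23·182 − 45·93
So 93·(-45) ≡ 1 (mod 182), giving 93⁻¹ ≡ 137.
x ≡ 93⁻¹·110 ≡ 137·110 ≡ 146 (mod 182).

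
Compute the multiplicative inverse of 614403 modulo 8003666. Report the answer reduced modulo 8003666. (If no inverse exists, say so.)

6894739

Extended Euclidean algorithm:
8003666 = 13·614403 + 16427
614403 = 37·16427 + 6604
16427 = 2·6604 + 3219
6604 = 2·3219 + 166
3219 = 19·166 + 65
166 = 2·65 + 36
65 = 1·36 + 29
36 = 1·29 + 7
29 = 4·7 + 1
7 = 7·1 + 0
Since gcd(614403, 8003666) = 1, back-substitute to write 1 as a combination:
1 = 29 − 4·7
1 = −4·36 + 5·29
1 = 5·65 − 9·36
1 = −9·166 + 23·65
1 = 23·3219 − 446·166
1 = −446·6604 + 915·3219
1 = 915·16427 − 2276·6604
1 = −2276·614403 + 85127·16427
1 = 85127·8003666 − 1108927·614403
Hence 614403⁻¹ ≡ -1108927 ≡ 6894739 (mod 8003666).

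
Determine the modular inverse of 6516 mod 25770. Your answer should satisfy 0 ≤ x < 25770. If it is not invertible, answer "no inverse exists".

no inverse exists

Euclidean algorithm on 25770, 6516:
25770 = 3×6516 + 6222
6516 = 1×6222 + 294
6222 = 21×294 + 48
294 = 6×48 + 6
48 = 8×6 + 0
gcd(6516, 25770) = 6 ≠ 1, so 6516 has no multiplicative inverse modulo 25770.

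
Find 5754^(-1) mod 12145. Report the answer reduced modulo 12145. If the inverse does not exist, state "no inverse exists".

no inverse exists

Euclidean algorithm on 12145, 5754:
12145 = 2·5754 + 637
5754 = 9·637 + 21
637 = 30·21 + 7
21 = 3·7 + 0
gcd(5754, 12145) = 7 ≠ 1, so 5754 has no multiplicative inverse modulo 12145.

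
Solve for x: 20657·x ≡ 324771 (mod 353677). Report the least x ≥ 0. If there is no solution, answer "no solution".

First find gcd(20657, 353677):
353677 = 17*20657 + 2508
20657 = 8*2508 + 593
2508 = 4*593 + 136
593 = 4*136 + 49
136 = 2*49 + 38
49 = 1*38 + 11
38 = 3*11 + 5
11 = 2*5 + 1
5 = 5*1 + 0
gcd = 1, so a unique solution mod 353677 exists.
Back-substitute for the Bézout coefficients:
1 = 11 − 2·5
1 = −2·38 + 7·11
1 = 7·49 − 9·38
1 = −9·136 + 25·49
1 = 25·593 − 109·136
1 = −109·2508 + 461·593
1 = 461·20657 − 3797·2508
1 = −3797·353677 + 65010·20657
So 20657·(65010) ≡ 1 (mod 353677), giving 20657⁻¹ ≡ 65010.
x ≡ 20657⁻¹·324771 ≡ 65010·324771 ≡ 260518 (mod 353677).

260518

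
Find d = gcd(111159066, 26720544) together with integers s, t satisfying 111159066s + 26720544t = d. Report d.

Apply Euclid's algorithm to 111159066 and 26720544:
111159066 = 4·26720544 + 4276890
26720544 = 6·4276890 + 1059204
4276890 = 4·1059204 + 40074
1059204 = 26·40074 + 17280
40074 = 2·17280 + 5514
17280 = 3·5514 + 738
5514 = 7·738 + 348
738 = 2·348 + 42
348 = 8·42 + 12
42 = 3·12 + 6
12 = 2·6 + 0
gcd(111159066, 26720544) = 6.
Express as a combination:
6 = 42 − 3·12
6 = −3·348 + 25·42
6 = 25·738 − 53·348
6 = −53·5514 + 396·738
6 = 396·17280 − 1241·5514
6 = −1241·40074 + 2878·17280
6 = 2878·1059204 − 76069·40074
6 = −76069·4276890 + 307154·1059204
6 = 307154·26720544 − 1918993·4276890
6 = −1918993·111159066 + 7983126·26720544
So 6 = (-1918993)·111159066 + (7983126)·26720544.

6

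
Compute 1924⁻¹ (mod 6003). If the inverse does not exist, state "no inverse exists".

1975

Run Euclid on (6003, 1924):
6003 = 3·1924 + 231
1924 = 8·231 + 76
231 = 3·76 + 3
76 = 25·3 + 1
3 = 3·1 + 0
Since gcd(1924, 6003) = 1, back-substitute to write 1 as a combination:
1 = 76 − 25·3
1 = −25·231 + 76·76
1 = 76·1924 − 633·231
1 = −633·6003 + 1975·1924
So 1924·1975 ≡ 1 (mod 6003).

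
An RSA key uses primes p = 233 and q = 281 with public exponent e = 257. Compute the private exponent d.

φ(n) = (p−1)(q−1) = 232·280 = 64960.
Need d with 257·d ≡ 1 (mod 64960). Apply the extended Euclidean algorithm:
64960 = 252×257 + 196
257 = 1×196 + 61
196 = 3×61 + 13
61 = 4×13 + 9
13 = 1×9 + 4
9 = 2×4 + 1
4 = 4×1 + 0
Back-substitute:
1 = 9 − 2·4
1 = −2·13 + 3·9
1 = 3·61 − 14·13
1 = −14·196 + 45·61
1 = 45·257 − 59·196
1 = −59·64960 + 14913·257
So 257·14913 ≡ 1 (mod 64960), hence d = 14913.

14913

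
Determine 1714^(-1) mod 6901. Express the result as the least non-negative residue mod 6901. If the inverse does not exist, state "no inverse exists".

5214

Run Euclid on (6901, 1714):
6901 = 4×1714 + 45
1714 = 38×45 + 4
45 = 11×4 + 1
4 = 4×1 + 0
The gcd is 1. Working backward:
1 = 45 − 11·4
1 = −11·1714 + 419·45
1 = 419·6901 − 1687·1714
So 1714·(-1687) ≡ 1 (mod 6901), and -1687 ≡ 5214 (mod 6901).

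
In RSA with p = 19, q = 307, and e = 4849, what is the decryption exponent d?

φ(n) = (p−1)(q−1) = 18·306 = 5508.
Need d with 4849·d ≡ 1 (mod 5508). Apply the extended Euclidean algorithm:
5508 = 1×4849 + 659
4849 = 7×659 + 236
659 = 2×236 + 187
236 = 1×187 + 49
187 = 3×49 + 40
49 = 1×40 + 9
40 = 4×9 + 4
9 = 2×4 + 1
4 = 4×1 + 0
Back-substitute:
1 = 9 − 2·4
1 = −2·40 + 9·9
1 = 9·49 − 11·40
1 = −11·187 + 42·49
1 = 42·236 − 53·187
1 = −53·659 + 148·236
1 = 148·4849 − 1089·659
1 = −1089·5508 + 1237·4849
So 4849·1237 ≡ 1 (mod 5508), hence d = 1237.

1237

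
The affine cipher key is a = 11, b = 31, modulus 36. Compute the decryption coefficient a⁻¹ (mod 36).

23

Apply the Euclidean algorithm to 36 and 11:
36 = 3·11 + 3
11 = 3·3 + 2
3 = 1·2 + 1
2 = 2·1 + 0
The gcd is 1. Working backward:
1 = 3 − 2
1 = −11 + 4·3
1 = 4·36 − 13·11
So 11·(-13) ≡ 1 (mod 36), and -13 ≡ 23 (mod 36).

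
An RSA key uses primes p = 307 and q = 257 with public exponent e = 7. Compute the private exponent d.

11191

φ(n) = (p−1)(q−1) = 306·256 = 78336.
Need d with 7·d ≡ 1 (mod 78336). Apply the extended Euclidean algorithm:
78336 = 11190×7 + 6
7 = 1×6 + 1
6 = 6×1 + 0
Back-substitute:
1 = 7 − 6
1 = −78336 + 11191·7
So 7·11191 ≡ 1 (mod 78336), hence d = 11191.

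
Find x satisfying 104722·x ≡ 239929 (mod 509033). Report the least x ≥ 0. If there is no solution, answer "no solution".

56723

First find gcd(104722, 509033):
509033 = 4×104722 + 90145
104722 = 1×90145 + 14577
90145 = 6×14577 + 2683
14577 = 5×2683 + 1162
2683 = 2×1162 + 359
1162 = 3×359 + 85
359 = 4×85 + 19
85 = 4×19 + 9
19 = 2×9 + 1
9 = 9×1 + 0
gcd = 1, so a unique solution mod 509033 exists.
Back-substitute for the Bézout coefficients:
1 = 19 − 2·9
1 = −2·85 + 9·19
1 = 9·359 − 38·85
1 = −38·1162 + 123·359
1 = 123·2683 − 284·1162
1 = −284·14577 + 1543·2683
1 = 1543·90145 − 9542·14577
1 = −9542·104722 + 11085·90145
1 = 11085·509033 − 53882·104722
So 104722·(-53882) ≡ 1 (mod 509033), giving 104722⁻¹ ≡ 455151.
x ≡ 104722⁻¹·239929 ≡ 455151·239929 ≡ 56723 (mod 509033).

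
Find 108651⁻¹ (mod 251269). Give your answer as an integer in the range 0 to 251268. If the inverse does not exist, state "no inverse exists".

174846

Extended Euclidean algorithm:
251269 = 2×108651 + 33967
108651 = 3×33967 + 6750
33967 = 5×6750 + 217
6750 = 31×217 + 23
217 = 9×23 + 10
23 = 2×10 + 3
10 = 3×3 + 1
3 = 3×1 + 0
The gcd is 1. Working backward:
1 = 10 − 3·3
1 = −3·23 + 7·10
1 = 7·217 − 66·23
1 = −66·6750 + 2053·217
1 = 2053·33967 − 10331·6750
1 = −10331·108651 + 33046·33967
1 = 33046·251269 − 76423·108651
Thus 108651·(-76423) ≡ 1 (mod 251269); reducing, -76423 mod 251269 = 174846.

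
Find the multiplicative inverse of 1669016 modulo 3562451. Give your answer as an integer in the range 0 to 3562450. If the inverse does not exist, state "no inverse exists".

gcd(3562451, 1669016) by repeated division:
3562451 = 2·1669016 + 224419
1669016 = 7·224419 + 98083
224419 = 2·98083 + 28253
98083 = 3·28253 + 13324
28253 = 2·13324 + 1605
13324 = 8·1605 + 484
1605 = 3·484 + 153
484 = 3·153 + 25
153 = 6·25 + 3
25 = 8·3 + 1
3 = 3·1 + 0
Since gcd(1669016, 3562451) = 1, back-substitute to write 1 as a combination:
1 = 25 − 8·3
1 = −8·153 + 49·25
1 = 49·484 − 155·153
1 = −155·1605 + 514·484
1 = 514·13324 − 4267·1605
1 = −4267·28253 + 9048·13324
1 = 9048·98083 − 31411·28253
1 = −31411·224419 + 71870·98083
1 = 71870·1669016 − 534501·224419
1 = −534501·3562451 + 1140872·1669016
So 1669016·1140872 ≡ 1 (mod 3562451).

1140872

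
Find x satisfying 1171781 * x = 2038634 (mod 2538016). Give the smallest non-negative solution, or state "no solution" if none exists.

First find gcd(1171781, 2538016):
2538016 = 2*1171781 + 194454
1171781 = 6*194454 + 5057
194454 = 38*5057 + 2288
5057 = 2*2288 + 481
2288 = 4*481 + 364
481 = 1*364 + 117
364 = 3*117 + 13
117 = 9*13 + 0
gcd = 13 and 13 | 2038634, so solutions exist. Divide through by 13: 90137x ≡ 156818 (mod 195232).
Now find 90137⁻¹ mod 195232:
195232 = 2*90137 + 14958
90137 = 6*14958 + 389
14958 = 38*389 + 176
389 = 2*176 + 37
176 = 4*37 + 28
37 = 1*28 + 9
28 = 3*9 + 1
9 = 9*1 + 0
Back-substitute:
1 = 28 − 3·9
1 = −3·37 + 4·28
1 = 4·176 − 19·37
1 = −19·389 + 42·176
1 = 42·14958 − 1615·389
1 = −1615·90137 + 9732·14958
1 = 9732·195232 − 21079·90137
So 90137·(-21079) ≡ 1 (mod 195232), i.e. 90137⁻¹ ≡ 174153.
Then x ≡ 174153·156818 ≡ 101602 (mod 195232); the smallest non-negative solution is x = 101602.

101602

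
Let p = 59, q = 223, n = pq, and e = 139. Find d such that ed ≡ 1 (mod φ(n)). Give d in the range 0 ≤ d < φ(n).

2779

φ(n) = (p−1)(q−1) = 58·222 = 12876.
Need d with 139·d ≡ 1 (mod 12876). Apply the extended Euclidean algorithm:
12876 = 92·139 + 88
139 = 1·88 + 51
88 = 1·51 + 37
51 = 1·37 + 14
37 = 2·14 + 9
14 = 1·9 + 5
9 = 1·5 + 4
5 = 1·4 + 1
4 = 4·1 + 0
Back-substitute:
1 = 5 − 4
1 = −9 + 2·5
1 = 2·14 − 3·9
1 = −3·37 + 8·14
1 = 8·51 − 11·37
1 = −11·88 + 19·51
1 = 19·139 − 30·88
1 = −30·12876 + 2779·139
So 139·2779 ≡ 1 (mod 12876), hence d = 2779.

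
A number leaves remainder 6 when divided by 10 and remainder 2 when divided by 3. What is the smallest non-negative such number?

26

Write x = 6 + 10·k. Then 10·k ≡ 2 − 6 ≡ 2 (mod 3).
Need 10⁻¹ mod 3. Extended Euclid on (3, 1):
3 = 3·1 + 0
10⁻¹ ≡ 1 (mod 3), so k ≡ 1·2 ≡ 2 (mod 3).
x = 6 + 10·2 = 26.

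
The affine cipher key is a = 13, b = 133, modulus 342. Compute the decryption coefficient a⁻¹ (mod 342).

gcd(342, 13) by repeated division:
342 = 26·13 + 4
13 = 3·4 + 1
4 = 4·1 + 0
gcd = 1, so the inverse exists. Back-substitute:
1 = 13 − 3·4
1 = −3·342 + 79·13
So 13·79 ≡ 1 (mod 342).

79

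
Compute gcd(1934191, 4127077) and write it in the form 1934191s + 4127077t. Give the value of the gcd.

1

Apply Euclid's algorithm to 4127077 and 1934191:
4127077 = 2*1934191 + 258695
1934191 = 7*258695 + 123326
258695 = 2*123326 + 12043
123326 = 10*12043 + 2896
12043 = 4*2896 + 459
2896 = 6*459 + 142
459 = 3*142 + 33
142 = 4*33 + 10
33 = 3*10 + 3
10 = 3*3 + 1
3 = 3*1 + 0
gcd(1934191, 4127077) = 1.
Back-substituting:
1 = 10 − 3·3
1 = −3·33 + 10·10
1 = 10·142 − 43·33
1 = −43·459 + 139·142
1 = 139·2896 − 877·459
1 = −877·12043 + 3647·2896
1 = 3647·123326 − 37347·12043
1 = −37347·258695 + 78341·123326
1 = 78341·1934191 − 585734·258695
1 = −585734·4127077 + 1249809·1934191
So 1 = (-585734)·4127077 + (1249809)·1934191.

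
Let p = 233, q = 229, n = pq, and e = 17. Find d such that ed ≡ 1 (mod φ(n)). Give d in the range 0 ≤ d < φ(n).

φ(n) = (p−1)(q−1) = 232·228 = 52896.
Need d with 17·d ≡ 1 (mod 52896). Apply the extended Euclidean algorithm:
52896 = 3111·17 + 9
17 = 1·9 + 8
9 = 1·8 + 1
8 = 8·1 + 0
Back-substitute:
1 = 9 − 8
1 = −17 + 2·9
1 = 2·52896 − 6223·17
So 17·(-6223) ≡ 1 (mod 52896), hence d ≡ -6223 ≡ 46673 (mod 52896).

46673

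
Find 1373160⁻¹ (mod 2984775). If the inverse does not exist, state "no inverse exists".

Euclidean algorithm on 2984775, 1373160:
2984775 = 2·1373160 + 238455
1373160 = 5·238455 + 180885
238455 = 1·180885 + 57570
180885 = 3·57570 + 8175
57570 = 7·8175 + 345
8175 = 23·345 + 240
345 = 1·240 + 105
240 = 2·105 + 30
105 = 3·30 + 15
30 = 2·15 + 0
gcd(1373160, 2984775) = 15 ≠ 1, so 1373160 has no multiplicative inverse modulo 2984775.

no inverse exists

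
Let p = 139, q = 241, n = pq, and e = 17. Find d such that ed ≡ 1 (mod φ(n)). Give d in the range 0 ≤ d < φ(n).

7793

φ(n) = (p−1)(q−1) = 138·240 = 33120.
Need d with 17·d ≡ 1 (mod 33120). Apply the extended Euclidean algorithm:
33120 = 1948*17 + 4
17 = 4*4 + 1
4 = 4*1 + 0
Back-substitute:
1 = 17 − 4·4
1 = −4·33120 + 7793·17
So 17·7793 ≡ 1 (mod 33120), hence d = 7793.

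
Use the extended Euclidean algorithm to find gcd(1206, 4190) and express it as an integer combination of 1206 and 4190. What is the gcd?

Repeated division:
4190 = 3×1206 + 572
1206 = 2×572 + 62
572 = 9×62 + 14
62 = 4×14 + 6
14 = 2×6 + 2
6 = 3×2 + 0
gcd(1206, 4190) = 2.
Express as a combination:
2 = 14 − 2·6
2 = −2·62 + 9·14
2 = 9·572 − 83·62
2 = −83·1206 + 175·572
2 = 175·4190 − 608·1206
So 2 = (175)·4190 + (-608)·1206.

2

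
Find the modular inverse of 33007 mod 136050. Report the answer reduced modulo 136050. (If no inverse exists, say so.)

Run Euclid on (136050, 33007):
136050 = 4*33007 + 4022
33007 = 8*4022 + 831
4022 = 4*831 + 698
831 = 1*698 + 133
698 = 5*133 + 33
133 = 4*33 + 1
33 = 33*1 + 0
gcd = 1, so the inverse exists. Back-substitute:
1 = 133 − 4·33
1 = −4·698 + 21·133
1 = 21·831 − 25·698
1 = −25·4022 + 121·831
1 = 121·33007 − 993·4022
1 = −993·136050 + 4093·33007
So 33007·4093 ≡ 1 (mod 136050).

4093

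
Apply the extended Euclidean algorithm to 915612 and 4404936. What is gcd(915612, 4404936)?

Repeated division:
4404936 = 4·915612 + 742488
915612 = 1·742488 + 173124
742488 = 4·173124 + 49992
173124 = 3·49992 + 23148
49992 = 2·23148 + 3696
23148 = 6·3696 + 972
3696 = 3·972 + 780
972 = 1·780 + 192
780 = 4·192 + 12
192 = 16·12 + 0
gcd(915612, 4404936) = 12.
Working backward:
12 = 780 − 4·192
12 = −4·972 + 5·780
12 = 5·3696 − 19·972
12 = −19·23148 + 119·3696
12 = 119·49992 − 257·23148
12 = −257·173124 + 890·49992
12 = 890·742488 − 3817·173124
12 = −3817·915612 + 4707·742488
12 = 4707·4404936 − 22645·915612
So 12 = (4707)·4404936 + (-22645)·915612.

12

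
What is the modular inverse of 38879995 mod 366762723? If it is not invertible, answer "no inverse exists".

346738570

Run Euclid on (366762723, 38879995):
366762723 = 9*38879995 + 16842768
38879995 = 2*16842768 + 5194459
16842768 = 3*5194459 + 1259391
5194459 = 4*1259391 + 156895
1259391 = 8*156895 + 4231
156895 = 37*4231 + 348
4231 = 12*348 + 55
348 = 6*55 + 18
55 = 3*18 + 1
18 = 18*1 + 0
Since gcd(38879995, 366762723) = 1, back-substitute to write 1 as a combination:
1 = 55 − 3·18
1 = −3·348 + 19·55
1 = 19·4231 − 231·348
1 = −231·156895 + 8566·4231
1 = 8566·1259391 − 68759·156895
1 = −68759·5194459 + 283602·1259391
1 = 283602·16842768 − 919565·5194459
1 = −919565·38879995 + 2122732·16842768
1 = 2122732·366762723 − 20024153·38879995
Hence 38879995⁻¹ ≡ -20024153 ≡ 346738570 (mod 366762723).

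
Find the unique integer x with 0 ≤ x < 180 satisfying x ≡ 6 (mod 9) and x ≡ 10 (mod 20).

Write x = 6 + 9·k. Then 9·k ≡ 10 − 6 ≡ 4 (mod 20).
Need 9⁻¹ mod 20. Extended Euclid on (20, 9):
20 = 2*9 + 2
9 = 4*2 + 1
2 = 2*1 + 0
Back-substitute:
1 = 9 − 4·2
1 = −4·20 + 9·9
9⁻¹ ≡ 9 (mod 20), so k ≡ 9·4 ≡ 16 (mod 20).
x = 6 + 9·16 = 150.

150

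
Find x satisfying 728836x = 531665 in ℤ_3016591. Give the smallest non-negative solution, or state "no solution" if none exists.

First find gcd(728836, 3016591):
3016591 = 4×728836 + 101247
728836 = 7×101247 + 20107
101247 = 5×20107 + 712
20107 = 28×712 + 171
712 = 4×171 + 28
171 = 6×28 + 3
28 = 9×3 + 1
3 = 3×1 + 0
gcd = 1, so a unique solution mod 3016591 exists.
Back-substitute for the Bézout coefficients:
1 = 28 − 9·3
1 = −9·171 + 55·28
1 = 55·712 − 229·171
1 = −229·20107 + 6467·712
1 = 6467·101247 − 32564·20107
1 = −32564·728836 + 234415·101247
1 = 234415·3016591 − 970224·728836
So 728836·(-970224) ≡ 1 (mod 3016591), giving 728836⁻¹ ≡ 2046367.
x ≡ 728836⁻¹·531665 ≡ 2046367·531665 ≡ 2918040 (mod 3016591).

2918040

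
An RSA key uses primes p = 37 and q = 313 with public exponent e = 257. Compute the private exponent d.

8129

φ(n) = (p−1)(q−1) = 36·312 = 11232.
Need d with 257·d ≡ 1 (mod 11232). Apply the extended Euclidean algorithm:
11232 = 43×257 + 181
257 = 1×181 + 76
181 = 2×76 + 29
76 = 2×29 + 18
29 = 1×18 + 11
18 = 1×11 + 7
11 = 1×7 + 4
7 = 1×4 + 3
4 = 1×3 + 1
3 = 3×1 + 0
Back-substitute:
1 = 4 − 3
1 = −7 + 2·4
1 = 2·11 − 3·7
1 = −3·18 + 5·11
1 = 5·29 − 8·18
1 = −8·76 + 21·29
1 = 21·181 − 50·76
1 = −50·257 + 71·181
1 = 71·11232 − 3103·257
So 257·(-3103) ≡ 1 (mod 11232), hence d ≡ -3103 ≡ 8129 (mod 11232).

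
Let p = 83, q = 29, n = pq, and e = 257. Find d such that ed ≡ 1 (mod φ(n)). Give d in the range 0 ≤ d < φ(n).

φ(n) = (p−1)(q−1) = 82·28 = 2296.
Need d with 257·d ≡ 1 (mod 2296). Apply the extended Euclidean algorithm:
2296 = 8·257 + 240
257 = 1·240 + 17
240 = 14·17 + 2
17 = 8·2 + 1
2 = 2·1 + 0
Back-substitute:
1 = 17 − 8·2
1 = −8·240 + 113·17
1 = 113·257 − 121·240
1 = −121·2296 + 1081·257
So 257·1081 ≡ 1 (mod 2296), hence d = 1081.

1081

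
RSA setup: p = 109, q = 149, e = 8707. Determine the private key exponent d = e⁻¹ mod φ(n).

9691

φ(n) = (p−1)(q−1) = 108·148 = 15984.
Need d with 8707·d ≡ 1 (mod 15984). Apply the extended Euclidean algorithm:
15984 = 1×8707 + 7277
8707 = 1×7277 + 1430
7277 = 5×1430 + 127
1430 = 11×127 + 33
127 = 3×33 + 28
33 = 1×28 + 5
28 = 5×5 + 3
5 = 1×3 + 2
3 = 1×2 + 1
2 = 2×1 + 0
Back-substitute:
1 = 3 − 2
1 = −5 + 2·3
1 = 2·28 − 11·5
1 = −11·33 + 13·28
1 = 13·127 − 50·33
1 = −50·1430 + 563·127
1 = 563·7277 − 2865·1430
1 = −2865·8707 + 3428·7277
1 = 3428·15984 − 6293·8707
So 8707·(-6293) ≡ 1 (mod 15984), hence d ≡ -6293 ≡ 9691 (mod 15984).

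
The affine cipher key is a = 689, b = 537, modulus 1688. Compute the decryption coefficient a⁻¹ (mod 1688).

Run Euclid on (1688, 689):
1688 = 2×689 + 310
689 = 2×310 + 69
310 = 4×69 + 34
69 = 2×34 + 1
34 = 34×1 + 0
gcd = 1, so the inverse exists. Back-substitute:
1 = 69 − 2·34
1 = −2·310 + 9·69
1 = 9·689 − 20·310
1 = −20·1688 + 49·689
So 689·49 ≡ 1 (mod 1688).

49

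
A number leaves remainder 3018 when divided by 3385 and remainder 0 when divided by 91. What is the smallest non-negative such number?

256893

Write x = 3018 + 3385·k. Then 3385·k ≡ 0 − 3018 ≡ 76 (mod 91).
Need 3385⁻¹ mod 91. Extended Euclid on (91, 18):
91 = 5*18 + 1
18 = 18*1 + 0
Back-substitute:
1 = 91 − 5·18
3385⁻¹ ≡ 86 (mod 91), so k ≡ 86·76 ≡ 75 (mod 91).
x = 3018 + 3385·75 = 256893.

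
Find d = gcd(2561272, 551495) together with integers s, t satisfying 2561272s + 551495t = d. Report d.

Repeated division:
2561272 = 4×551495 + 355292
551495 = 1×355292 + 196203
355292 = 1×196203 + 159089
196203 = 1×159089 + 37114
159089 = 4×37114 + 10633
37114 = 3×10633 + 5215
10633 = 2×5215 + 203
5215 = 25×203 + 140
203 = 1×140 + 63
140 = 2×63 + 14
63 = 4×14 + 7
14 = 2×7 + 0
gcd(2561272, 551495) = 7.
Back-substituting:
7 = 63 − 4·14
7 = −4·140 + 9·63
7 = 9·203 − 13·140
7 = −13·5215 + 334·203
7 = 334·10633 − 681·5215
7 = −681·37114 + 2377·10633
7 = 2377·159089 − 10189·37114
7 = −10189·196203 + 12566·159089
7 = 12566·355292 − 22755·196203
7 = −22755·551495 + 35321·355292
7 = 35321·2561272 − 164039·551495
So 7 = (35321)·2561272 + (-164039)·551495.

7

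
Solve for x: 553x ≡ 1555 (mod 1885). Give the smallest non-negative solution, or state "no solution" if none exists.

705

First find gcd(553, 1885):
1885 = 3·553 + 226
553 = 2·226 + 101
226 = 2·101 + 24
101 = 4·24 + 5
24 = 4·5 + 4
5 = 1·4 + 1
4 = 4·1 + 0
gcd = 1, so a unique solution mod 1885 exists.
Back-substitute for the Bézout coefficients:
1 = 5 − 4
1 = −24 + 5·5
1 = 5·101 − 21·24
1 = −21·226 + 47·101
1 = 47·553 − 115·226
1 = −115·1885 + 392·553
So 553·(392) ≡ 1 (mod 1885), giving 553⁻¹ ≡ 392.
x ≡ 553⁻¹·1555 ≡ 392·1555 ≡ 705 (mod 1885).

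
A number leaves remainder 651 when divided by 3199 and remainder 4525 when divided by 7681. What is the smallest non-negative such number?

2815771

Write x = 651 + 3199·k. Then 3199·k ≡ 4525 − 651 ≡ 3874 (mod 7681).
Need 3199⁻¹ mod 7681. Extended Euclid on (7681, 3199):
7681 = 2·3199 + 1283
3199 = 2·1283 + 633
1283 = 2·633 + 17
633 = 37·17 + 4
17 = 4·4 + 1
4 = 4·1 + 0
Back-substitute:
1 = 17 − 4·4
1 = −4·633 + 149·17
1 = 149·1283 − 302·633
1 = −302·3199 + 753·1283
1 = 753·7681 − 1808·3199
3199⁻¹ ≡ 5873 (mod 7681), so k ≡ 5873·3874 ≡ 880 (mod 7681).
x = 651 + 3199·880 = 2815771.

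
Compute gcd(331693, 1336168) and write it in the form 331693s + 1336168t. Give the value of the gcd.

Apply Euclid's algorithm to 1336168 and 331693:
1336168 = 4*331693 + 9396
331693 = 35*9396 + 2833
9396 = 3*2833 + 897
2833 = 3*897 + 142
897 = 6*142 + 45
142 = 3*45 + 7
45 = 6*7 + 3
7 = 2*3 + 1
3 = 3*1 + 0
gcd(331693, 1336168) = 1.
Working backward:
1 = 7 − 2·3
1 = −2·45 + 13·7
1 = 13·142 − 41·45
1 = −41·897 + 259·142
1 = 259·2833 − 818·897
1 = −818·9396 + 2713·2833
1 = 2713·331693 − 95773·9396
1 = −95773·1336168 + 385805·331693
So 1 = (-95773)·1336168 + (385805)·331693.

1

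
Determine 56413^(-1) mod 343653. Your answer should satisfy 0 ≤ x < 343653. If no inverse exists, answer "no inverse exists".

Apply the Euclidean algorithm to 343653 and 56413:
343653 = 6*56413 + 5175
56413 = 10*5175 + 4663
5175 = 1*4663 + 512
4663 = 9*512 + 55
512 = 9*55 + 17
55 = 3*17 + 4
17 = 4*4 + 1
4 = 4*1 + 0
The gcd is 1. Working backward:
1 = 17 − 4·4
1 = −4·55 + 13·17
1 = 13·512 − 121·55
1 = −121·4663 + 1102·512
1 = 1102·5175 − 1223·4663
1 = −1223·56413 + 13332·5175
1 = 13332·343653 − 81215·56413
So 56413·(-81215) ≡ 1 (mod 343653), and -81215 ≡ 262438 (mod 343653).

262438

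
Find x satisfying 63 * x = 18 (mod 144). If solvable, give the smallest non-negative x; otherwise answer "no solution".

First find gcd(63, 144):
144 = 2*63 + 18
63 = 3*18 + 9
18 = 2*9 + 0
gcd = 9 and 9 | 18, so solutions exist. Divide through by 9: 7x ≡ 2 (mod 16).
Now find 7⁻¹ mod 16:
16 = 2×7 + 2
7 = 3×2 + 1
2 = 2×1 + 0
Back-substitute:
1 = 7 − 3·2
1 = −3·16 + 7·7
So 7⁻¹ ≡ 7 (mod 16).
Then x ≡ 7·2 ≡ 14 (mod 16); the smallest non-negative solution is x = 14.

14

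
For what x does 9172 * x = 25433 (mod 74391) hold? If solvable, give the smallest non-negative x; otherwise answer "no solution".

First find gcd(9172, 74391):
74391 = 8×9172 + 1015
9172 = 9×1015 + 37
1015 = 27×37 + 16
37 = 2×16 + 5
16 = 3×5 + 1
5 = 5×1 + 0
gcd = 1, so a unique solution mod 74391 exists.
Back-substitute for the Bézout coefficients:
1 = 16 − 3·5
1 = −3·37 + 7·16
1 = 7·1015 − 192·37
1 = −192·9172 + 1735·1015
1 = 1735·74391 − 14072·9172
So 9172·(-14072) ≡ 1 (mod 74391), giving 9172⁻¹ ≡ 60319.
x ≡ 9172⁻¹·25433 ≡ 60319·25433 ≡ 1925 (mod 74391).

1925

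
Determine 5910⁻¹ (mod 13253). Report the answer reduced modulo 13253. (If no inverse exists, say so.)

5882

Apply the Euclidean algorithm to 13253 and 5910:
13253 = 2×5910 + 1433
5910 = 4×1433 + 178
1433 = 8×178 + 9
178 = 19×9 + 7
9 = 1×7 + 2
7 = 3×2 + 1
2 = 2×1 + 0
Since gcd(5910, 13253) = 1, back-substitute to write 1 as a combination:
1 = 7 − 3·2
1 = −3·9 + 4·7
1 = 4·178 − 79·9
1 = −79·1433 + 636·178
1 = 636·5910 − 2623·1433
1 = −2623·13253 + 5882·5910
So 5910·5882 ≡ 1 (mod 13253).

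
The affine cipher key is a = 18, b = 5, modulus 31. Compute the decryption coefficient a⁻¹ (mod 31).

Extended Euclidean algorithm:
31 = 1·18 + 13
18 = 1·13 + 5
13 = 2·5 + 3
5 = 1·3 + 2
3 = 1·2 + 1
2 = 2·1 + 0
Since gcd(18, 31) = 1, back-substitute to write 1 as a combination:
1 = 3 − 2
1 = −5 + 2·3
1 = 2·13 − 5·5
1 = −5·18 + 7·13
1 = 7·31 − 12·18
Hence 18⁻¹ ≡ -12 ≡ 19 (mod 31).

19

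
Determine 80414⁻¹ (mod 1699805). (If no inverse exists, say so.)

gcd(1699805, 80414) by repeated division:
1699805 = 21*80414 + 11111
80414 = 7*11111 + 2637
11111 = 4*2637 + 563
2637 = 4*563 + 385
563 = 1*385 + 178
385 = 2*178 + 29
178 = 6*29 + 4
29 = 7*4 + 1
4 = 4*1 + 0
The gcd is 1. Working backward:
1 = 29 − 7·4
1 = −7·178 + 43·29
1 = 43·385 − 93·178
1 = −93·563 + 136·385
1 = 136·2637 − 637·563
1 = −637·11111 + 2684·2637
1 = 2684·80414 − 19425·11111
1 = −19425·1699805 + 410609·80414
So 80414·410609 ≡ 1 (mod 1699805).

410609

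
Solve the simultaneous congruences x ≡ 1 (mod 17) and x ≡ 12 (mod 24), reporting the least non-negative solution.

Write x = 1 + 17·k. Then 17·k ≡ 12 − 1 ≡ 11 (mod 24).
Need 17⁻¹ mod 24. Extended Euclid on (24, 17):
24 = 1·17 + 7
17 = 2·7 + 3
7 = 2·3 + 1
3 = 3·1 + 0
Back-substitute:
1 = 7 − 2·3
1 = −2·17 + 5·7
1 = 5·24 − 7·17
17⁻¹ ≡ 17 (mod 24), so k ≡ 17·11 ≡ 19 (mod 24).
x = 1 + 17·19 = 324.

324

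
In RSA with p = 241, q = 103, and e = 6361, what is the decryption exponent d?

φ(n) = (p−1)(q−1) = 240·102 = 24480.
Need d with 6361·d ≡ 1 (mod 24480). Apply the extended Euclidean algorithm:
24480 = 3×6361 + 5397
6361 = 1×5397 + 964
5397 = 5×964 + 577
964 = 1×577 + 387
577 = 1×387 + 190
387 = 2×190 + 7
190 = 27×7 + 1
7 = 7×1 + 0
Back-substitute:
1 = 190 − 27·7
1 = −27·387 + 55·190
1 = 55·577 − 82·387
1 = −82·964 + 137·577
1 = 137·5397 − 767·964
1 = −767·6361 + 904·5397
1 = 904·24480 − 3479·6361
So 6361·(-3479) ≡ 1 (mod 24480), hence d ≡ -3479 ≡ 21001 (mod 24480).

21001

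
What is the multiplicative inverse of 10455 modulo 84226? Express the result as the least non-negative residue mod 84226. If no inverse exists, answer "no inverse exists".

Extended Euclidean algorithm:
84226 = 8·10455 + 586
10455 = 17·586 + 493
586 = 1·493 + 93
493 = 5·93 + 28
93 = 3·28 + 9
28 = 3·9 + 1
9 = 9·1 + 0
gcd = 1, so the inverse exists. Back-substitute:
1 = 28 − 3·9
1 = −3·93 + 10·28
1 = 10·493 − 53·93
1 = −53·586 + 63·493
1 = 63·10455 − 1124·586
1 = −1124·84226 + 9055·10455
So 10455·9055 ≡ 1 (mod 84226).

9055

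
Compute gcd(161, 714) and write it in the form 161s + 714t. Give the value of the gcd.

7

Euclidean algorithm:
714 = 4*161 + 70
161 = 2*70 + 21
70 = 3*21 + 7
21 = 3*7 + 0
gcd(161, 714) = 7.
Express as a combination:
7 = 70 − 3·21
7 = −3·161 + 7·70
7 = 7·714 − 31·161
So 7 = (7)·714 + (-31)·161.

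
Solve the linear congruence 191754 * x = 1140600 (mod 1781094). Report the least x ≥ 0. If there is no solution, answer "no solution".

98807

First find gcd(191754, 1781094):
1781094 = 9×191754 + 55308
191754 = 3×55308 + 25830
55308 = 2×25830 + 3648
25830 = 7×3648 + 294
3648 = 12×294 + 120
294 = 2×120 + 54
120 = 2×54 + 12
54 = 4×12 + 6
12 = 2×6 + 0
gcd = 6 and 6 | 1140600, so solutions exist. Divide through by 6: 31959x ≡ 190100 (mod 296849).
Now find 31959⁻¹ mod 296849:
296849 = 9×31959 + 9218
31959 = 3×9218 + 4305
9218 = 2×4305 + 608
4305 = 7×608 + 49
608 = 12×49 + 20
49 = 2×20 + 9
20 = 2×9 + 2
9 = 4×2 + 1
2 = 2×1 + 0
Back-substitute:
1 = 9 − 4·2
1 = −4·20 + 9·9
1 = 9·49 − 22·20
1 = −22·608 + 273·49
1 = 273·4305 − 1933·608
1 = −1933·9218 + 4139·4305
1 = 4139·31959 − 14350·9218
1 = −14350·296849 + 133289·31959
So 31959⁻¹ ≡ 133289 (mod 296849).
Then x ≡ 133289·190100 ≡ 98807 (mod 296849); the smallest non-negative solution is x = 98807.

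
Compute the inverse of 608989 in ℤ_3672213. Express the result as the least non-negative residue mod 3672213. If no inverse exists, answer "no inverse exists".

1975831

Apply the Euclidean algorithm to 3672213 and 608989:
3672213 = 6×608989 + 18279
608989 = 33×18279 + 5782
18279 = 3×5782 + 933
5782 = 6×933 + 184
933 = 5×184 + 13
184 = 14×13 + 2
13 = 6×2 + 1
2 = 2×1 + 0
gcd = 1, so the inverse exists. Back-substitute:
1 = 13 − 6·2
1 = −6·184 + 85·13
1 = 85·933 − 431·184
1 = −431·5782 + 2671·933
1 = 2671·18279 − 8444·5782
1 = −8444·608989 + 281323·18279
1 = 281323·3672213 − 1696382·608989
So 608989·(-1696382) ≡ 1 (mod 3672213), and -1696382 ≡ 1975831 (mod 3672213).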